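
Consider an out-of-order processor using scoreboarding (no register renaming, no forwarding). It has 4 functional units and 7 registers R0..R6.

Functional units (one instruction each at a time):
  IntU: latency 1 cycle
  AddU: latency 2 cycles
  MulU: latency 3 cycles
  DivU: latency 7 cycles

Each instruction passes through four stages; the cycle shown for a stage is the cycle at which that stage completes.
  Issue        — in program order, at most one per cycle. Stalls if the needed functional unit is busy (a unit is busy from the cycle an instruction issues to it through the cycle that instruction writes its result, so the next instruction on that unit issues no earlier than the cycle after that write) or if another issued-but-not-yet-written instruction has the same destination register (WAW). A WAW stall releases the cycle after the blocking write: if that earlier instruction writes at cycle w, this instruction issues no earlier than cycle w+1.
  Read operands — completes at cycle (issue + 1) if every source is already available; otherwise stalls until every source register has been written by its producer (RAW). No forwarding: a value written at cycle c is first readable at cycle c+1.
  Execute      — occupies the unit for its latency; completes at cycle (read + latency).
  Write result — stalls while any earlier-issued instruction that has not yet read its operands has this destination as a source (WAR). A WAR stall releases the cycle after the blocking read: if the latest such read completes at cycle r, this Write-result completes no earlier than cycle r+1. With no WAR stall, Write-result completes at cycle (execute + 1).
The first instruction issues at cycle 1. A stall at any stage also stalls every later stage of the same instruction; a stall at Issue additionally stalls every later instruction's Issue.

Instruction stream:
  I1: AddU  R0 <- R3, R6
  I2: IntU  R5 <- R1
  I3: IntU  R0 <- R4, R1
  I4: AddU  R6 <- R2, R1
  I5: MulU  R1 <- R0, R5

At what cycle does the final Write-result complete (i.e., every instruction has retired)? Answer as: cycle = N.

[1] I1 issues→AddU
[2] I1 reads; I2 issues→IntU
[3] I2 reads
[4] I1 exec-done; I2 exec-done
[5] I1 writes R0; I2 writes R5
[6] I3 issues→IntU
[7] I3 reads; I4 issues→AddU
[8] I3 exec-done; I4 reads; I5 issues→MulU
[9] I3 writes R0
[10] I4 exec-done; I5 reads
[11] I4 writes R6
[13] I5 exec-done
[14] I5 writes R1

cycle = 14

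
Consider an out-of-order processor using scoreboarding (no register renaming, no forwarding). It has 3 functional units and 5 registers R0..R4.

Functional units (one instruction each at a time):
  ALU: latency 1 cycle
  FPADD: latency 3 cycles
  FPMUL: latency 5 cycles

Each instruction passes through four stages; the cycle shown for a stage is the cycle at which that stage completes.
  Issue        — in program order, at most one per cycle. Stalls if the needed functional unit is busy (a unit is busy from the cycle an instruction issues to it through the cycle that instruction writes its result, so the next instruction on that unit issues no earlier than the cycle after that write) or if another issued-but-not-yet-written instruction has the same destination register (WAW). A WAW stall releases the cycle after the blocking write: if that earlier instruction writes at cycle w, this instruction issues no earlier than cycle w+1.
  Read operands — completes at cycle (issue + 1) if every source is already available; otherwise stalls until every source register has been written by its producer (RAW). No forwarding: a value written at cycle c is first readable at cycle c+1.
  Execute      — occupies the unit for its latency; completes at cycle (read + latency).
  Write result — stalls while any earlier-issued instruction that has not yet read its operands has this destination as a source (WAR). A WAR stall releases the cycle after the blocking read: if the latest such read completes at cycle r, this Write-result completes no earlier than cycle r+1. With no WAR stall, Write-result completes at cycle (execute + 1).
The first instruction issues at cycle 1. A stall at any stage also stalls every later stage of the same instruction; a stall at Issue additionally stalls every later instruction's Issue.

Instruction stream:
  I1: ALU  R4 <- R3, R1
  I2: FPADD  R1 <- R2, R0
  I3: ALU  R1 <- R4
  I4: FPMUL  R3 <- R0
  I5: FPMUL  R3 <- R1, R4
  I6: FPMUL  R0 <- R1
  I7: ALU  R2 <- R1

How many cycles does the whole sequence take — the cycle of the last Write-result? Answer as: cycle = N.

cycle = 32

I1  is:1  ro:2  ex:3  wr:4
I2  is:2  ro:3  ex:6  wr:7
I3  is:8  ro:9  ex:10  wr:11  — WAW R1: wait I2 write@7
I4  is:9  ro:10  ex:15  wr:16
I5  is:17  ro:18  ex:23  wr:24  — struct: FPMUL busy until I4 writes@16
I6  is:25  ro:26  ex:31  wr:32  — struct: FPMUL busy until I5 writes@24
I7  is:26  ro:27  ex:28  wr:29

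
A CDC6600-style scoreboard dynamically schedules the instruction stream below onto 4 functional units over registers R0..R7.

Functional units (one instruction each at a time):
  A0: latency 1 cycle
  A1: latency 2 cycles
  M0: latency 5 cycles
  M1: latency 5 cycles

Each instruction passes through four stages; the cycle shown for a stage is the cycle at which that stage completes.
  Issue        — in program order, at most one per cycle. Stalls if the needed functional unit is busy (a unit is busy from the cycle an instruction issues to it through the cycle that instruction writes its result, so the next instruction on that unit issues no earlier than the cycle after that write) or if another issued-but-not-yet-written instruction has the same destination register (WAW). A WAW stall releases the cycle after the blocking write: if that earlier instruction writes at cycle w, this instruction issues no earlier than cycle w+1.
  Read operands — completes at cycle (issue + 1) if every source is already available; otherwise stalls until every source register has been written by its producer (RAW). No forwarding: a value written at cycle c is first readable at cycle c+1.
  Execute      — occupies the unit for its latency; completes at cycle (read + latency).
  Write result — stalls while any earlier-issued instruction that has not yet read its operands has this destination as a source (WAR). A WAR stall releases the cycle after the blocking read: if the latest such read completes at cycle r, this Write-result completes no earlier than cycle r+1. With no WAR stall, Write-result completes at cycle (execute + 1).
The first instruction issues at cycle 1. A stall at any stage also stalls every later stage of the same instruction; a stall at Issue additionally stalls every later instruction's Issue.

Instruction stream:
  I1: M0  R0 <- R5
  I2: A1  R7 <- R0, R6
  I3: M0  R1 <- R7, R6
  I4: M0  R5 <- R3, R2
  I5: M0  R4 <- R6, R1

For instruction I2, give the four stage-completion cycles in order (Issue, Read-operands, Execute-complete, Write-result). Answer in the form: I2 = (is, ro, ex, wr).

I1 -> (1, 2, 7, 8)
I2 -> (2, 9, 11, 12)  // RAW R0: wait I1 write@8
I3 -> (9, 13, 18, 19)  // struct: M0 busy until I1 writes@8, RAW R7: wait I2 write@12
I4 -> (20, 21, 26, 27)  // struct: M0 busy until I3 writes@19
I5 -> (28, 29, 34, 35)  // struct: M0 busy until I4 writes@27

I2 = (2, 9, 11, 12)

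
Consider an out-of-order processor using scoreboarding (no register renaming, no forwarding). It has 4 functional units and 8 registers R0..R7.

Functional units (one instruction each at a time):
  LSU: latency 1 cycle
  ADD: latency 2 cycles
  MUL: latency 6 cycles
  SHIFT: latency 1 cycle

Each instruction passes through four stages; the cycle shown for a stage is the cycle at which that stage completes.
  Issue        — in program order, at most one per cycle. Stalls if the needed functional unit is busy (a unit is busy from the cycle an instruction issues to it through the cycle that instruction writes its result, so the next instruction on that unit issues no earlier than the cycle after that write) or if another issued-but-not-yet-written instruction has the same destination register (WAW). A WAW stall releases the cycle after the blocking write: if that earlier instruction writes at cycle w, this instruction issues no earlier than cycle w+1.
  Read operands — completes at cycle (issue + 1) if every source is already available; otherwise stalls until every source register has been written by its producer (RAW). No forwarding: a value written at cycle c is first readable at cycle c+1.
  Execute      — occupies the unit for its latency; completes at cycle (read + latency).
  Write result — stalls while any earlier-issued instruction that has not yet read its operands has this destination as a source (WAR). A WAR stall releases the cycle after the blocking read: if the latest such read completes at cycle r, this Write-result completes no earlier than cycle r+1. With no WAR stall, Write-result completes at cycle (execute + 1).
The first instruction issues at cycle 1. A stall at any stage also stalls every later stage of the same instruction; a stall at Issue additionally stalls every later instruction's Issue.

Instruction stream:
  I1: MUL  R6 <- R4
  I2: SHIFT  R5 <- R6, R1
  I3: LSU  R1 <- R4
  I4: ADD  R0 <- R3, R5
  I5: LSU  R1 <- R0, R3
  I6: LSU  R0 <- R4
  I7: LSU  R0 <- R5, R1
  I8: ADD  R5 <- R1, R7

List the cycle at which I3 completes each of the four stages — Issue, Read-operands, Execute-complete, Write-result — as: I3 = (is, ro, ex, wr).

I1 -> (1, 2, 8, 9)
I2 -> (2, 10, 11, 12)  // RAW R6: wait I1 write@9
I3 -> (3, 4, 5, 11)  // WAR R1: wait I2 read@10
I4 -> (4, 13, 15, 16)  // RAW R5: wait I2 write@12
I5 -> (12, 17, 18, 19)  // struct: LSU busy until I3 writes@11, RAW R0: wait I4 write@16
I6 -> (20, 21, 22, 23)  // struct: LSU busy until I5 writes@19
I7 -> (24, 25, 26, 27)  // struct: LSU busy until I6 writes@23
I8 -> (25, 26, 28, 29)

I3 = (3, 4, 5, 11)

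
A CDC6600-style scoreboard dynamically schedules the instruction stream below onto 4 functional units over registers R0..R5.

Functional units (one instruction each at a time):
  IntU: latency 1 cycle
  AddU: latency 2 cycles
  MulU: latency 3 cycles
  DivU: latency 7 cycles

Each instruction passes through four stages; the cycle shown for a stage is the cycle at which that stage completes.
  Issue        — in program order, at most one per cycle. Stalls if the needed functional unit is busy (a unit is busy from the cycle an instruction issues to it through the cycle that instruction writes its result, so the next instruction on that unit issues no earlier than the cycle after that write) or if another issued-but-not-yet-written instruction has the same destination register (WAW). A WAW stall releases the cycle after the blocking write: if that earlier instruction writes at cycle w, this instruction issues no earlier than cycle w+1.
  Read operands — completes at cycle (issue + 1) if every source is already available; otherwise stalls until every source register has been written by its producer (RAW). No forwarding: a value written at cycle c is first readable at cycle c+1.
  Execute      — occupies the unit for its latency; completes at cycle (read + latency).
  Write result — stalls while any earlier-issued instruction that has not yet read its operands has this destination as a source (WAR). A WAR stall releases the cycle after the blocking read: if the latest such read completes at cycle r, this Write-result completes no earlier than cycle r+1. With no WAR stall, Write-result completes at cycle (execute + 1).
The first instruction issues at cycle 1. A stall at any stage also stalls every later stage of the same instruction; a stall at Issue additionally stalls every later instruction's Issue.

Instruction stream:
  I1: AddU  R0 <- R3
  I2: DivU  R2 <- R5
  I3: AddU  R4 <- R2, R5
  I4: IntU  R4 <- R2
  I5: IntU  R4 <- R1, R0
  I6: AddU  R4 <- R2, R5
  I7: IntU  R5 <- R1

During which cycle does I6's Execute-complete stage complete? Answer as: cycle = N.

cycle = 27

[I1] 1/2/4/5
[I2] 2/3/10/11
[I3] 6/12/14/15  (struct: AddU busy until I1 writes@5; RAW R2: wait I2 write@11)
[I4] 16/17/18/19  (WAW R4: wait I3 write@15)
[I5] 20/21/22/23  (struct: IntU busy until I4 writes@19)
[I6] 24/25/27/28  (WAW R4: wait I5 write@23)
[I7] 25/26/27/28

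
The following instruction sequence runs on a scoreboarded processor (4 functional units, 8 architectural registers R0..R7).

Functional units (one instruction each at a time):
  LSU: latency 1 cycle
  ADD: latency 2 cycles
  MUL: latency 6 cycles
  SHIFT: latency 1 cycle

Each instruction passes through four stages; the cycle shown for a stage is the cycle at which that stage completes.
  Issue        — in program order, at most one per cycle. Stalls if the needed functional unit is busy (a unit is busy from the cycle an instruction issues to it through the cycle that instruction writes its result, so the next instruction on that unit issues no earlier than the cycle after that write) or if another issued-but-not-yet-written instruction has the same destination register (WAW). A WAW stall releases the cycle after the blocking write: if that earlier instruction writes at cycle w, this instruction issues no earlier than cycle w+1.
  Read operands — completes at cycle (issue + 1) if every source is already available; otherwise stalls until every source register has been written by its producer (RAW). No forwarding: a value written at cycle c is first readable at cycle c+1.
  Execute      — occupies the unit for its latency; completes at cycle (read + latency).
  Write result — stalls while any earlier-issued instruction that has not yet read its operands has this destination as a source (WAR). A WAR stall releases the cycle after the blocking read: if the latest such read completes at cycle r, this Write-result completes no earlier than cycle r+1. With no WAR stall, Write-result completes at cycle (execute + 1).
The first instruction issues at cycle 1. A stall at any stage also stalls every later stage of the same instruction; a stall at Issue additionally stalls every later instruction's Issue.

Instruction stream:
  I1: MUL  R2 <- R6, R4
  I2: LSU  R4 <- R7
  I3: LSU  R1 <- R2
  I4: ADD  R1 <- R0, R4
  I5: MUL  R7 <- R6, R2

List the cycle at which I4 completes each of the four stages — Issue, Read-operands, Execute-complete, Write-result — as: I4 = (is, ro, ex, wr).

I1: IS=1 RO=2 EX=8 WR=9
I2: IS=2 RO=3 EX=4 WR=5
I3: IS=6 RO=10 EX=11 WR=12  [struct: LSU busy until I2 writes@5; RAW R2: wait I1 write@9]
I4: IS=13 RO=14 EX=16 WR=17  [WAW R1: wait I3 write@12]
I5: IS=14 RO=15 EX=21 WR=22

I4 = (13, 14, 16, 17)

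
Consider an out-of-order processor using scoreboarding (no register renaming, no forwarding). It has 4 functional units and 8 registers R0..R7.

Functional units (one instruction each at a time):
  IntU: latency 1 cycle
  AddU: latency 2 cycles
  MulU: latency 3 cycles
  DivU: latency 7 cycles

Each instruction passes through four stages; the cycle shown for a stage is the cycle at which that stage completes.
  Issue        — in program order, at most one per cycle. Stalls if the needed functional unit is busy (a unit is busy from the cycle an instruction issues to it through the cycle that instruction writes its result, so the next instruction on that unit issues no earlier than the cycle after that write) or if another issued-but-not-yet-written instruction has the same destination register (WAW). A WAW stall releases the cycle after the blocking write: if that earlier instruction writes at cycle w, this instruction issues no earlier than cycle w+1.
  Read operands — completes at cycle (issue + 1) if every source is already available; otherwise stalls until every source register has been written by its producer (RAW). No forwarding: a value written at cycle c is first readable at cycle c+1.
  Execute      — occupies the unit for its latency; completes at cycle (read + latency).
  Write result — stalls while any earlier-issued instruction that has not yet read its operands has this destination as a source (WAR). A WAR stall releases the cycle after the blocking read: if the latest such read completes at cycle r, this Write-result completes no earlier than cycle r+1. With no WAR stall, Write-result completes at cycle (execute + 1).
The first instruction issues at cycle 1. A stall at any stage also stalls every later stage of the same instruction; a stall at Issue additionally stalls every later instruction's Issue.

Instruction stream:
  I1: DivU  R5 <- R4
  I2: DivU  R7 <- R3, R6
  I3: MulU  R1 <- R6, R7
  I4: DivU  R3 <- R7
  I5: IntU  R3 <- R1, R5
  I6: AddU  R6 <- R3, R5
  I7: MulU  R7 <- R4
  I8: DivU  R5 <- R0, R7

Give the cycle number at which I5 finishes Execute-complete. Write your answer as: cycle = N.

[1] I1→DivU
[2] I1 RO
[9] I1 EX
[10] I1 WR R5
[11] I2→DivU
[12] I2 RO; I3→MulU
[19] I2 EX
[20] I2 WR R7
[21] I3 RO; I4→DivU
[22] I4 RO
[24] I3 EX
[25] I3 WR R1
[29] I4 EX
[30] I4 WR R3
[31] I5→IntU
[32] I5 RO; I6→AddU
[33] I5 EX; I7→MulU
[34] I5 WR R3; I7 RO; I8→DivU
[35] I6 RO
[37] I6 EX; I7 EX
[38] I6 WR R6; I7 WR R7
[39] I8 RO
[46] I8 EX
[47] I8 WR R5

cycle = 33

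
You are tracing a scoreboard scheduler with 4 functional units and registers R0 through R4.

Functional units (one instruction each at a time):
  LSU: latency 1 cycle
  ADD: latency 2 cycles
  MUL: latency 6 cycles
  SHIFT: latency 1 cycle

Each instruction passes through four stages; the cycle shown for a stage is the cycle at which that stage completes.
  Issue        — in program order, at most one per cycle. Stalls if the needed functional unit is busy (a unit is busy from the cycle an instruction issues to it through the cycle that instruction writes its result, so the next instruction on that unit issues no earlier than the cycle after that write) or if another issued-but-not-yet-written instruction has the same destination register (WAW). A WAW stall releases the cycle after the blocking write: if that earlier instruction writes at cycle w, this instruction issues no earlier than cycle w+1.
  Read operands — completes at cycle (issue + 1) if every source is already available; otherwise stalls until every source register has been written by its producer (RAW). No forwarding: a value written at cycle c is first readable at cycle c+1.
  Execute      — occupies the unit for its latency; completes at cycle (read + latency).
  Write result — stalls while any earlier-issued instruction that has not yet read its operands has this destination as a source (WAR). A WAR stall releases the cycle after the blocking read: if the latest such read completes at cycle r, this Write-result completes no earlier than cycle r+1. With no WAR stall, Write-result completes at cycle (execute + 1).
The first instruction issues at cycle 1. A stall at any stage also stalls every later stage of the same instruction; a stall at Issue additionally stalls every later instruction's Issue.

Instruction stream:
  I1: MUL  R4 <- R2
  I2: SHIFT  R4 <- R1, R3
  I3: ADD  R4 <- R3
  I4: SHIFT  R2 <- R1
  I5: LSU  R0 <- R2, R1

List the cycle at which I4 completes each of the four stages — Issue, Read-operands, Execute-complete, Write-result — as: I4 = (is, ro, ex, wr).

I1: IS=1 RO=2 EX=8 WR=9
I2: IS=10 RO=11 EX=12 WR=13  [WAW R4: wait I1 write@9]
I3: IS=14 RO=15 EX=17 WR=18  [WAW R4: wait I2 write@13]
I4: IS=15 RO=16 EX=17 WR=18
I5: IS=16 RO=19 EX=20 WR=21  [RAW R2: wait I4 write@18]

I4 = (15, 16, 17, 18)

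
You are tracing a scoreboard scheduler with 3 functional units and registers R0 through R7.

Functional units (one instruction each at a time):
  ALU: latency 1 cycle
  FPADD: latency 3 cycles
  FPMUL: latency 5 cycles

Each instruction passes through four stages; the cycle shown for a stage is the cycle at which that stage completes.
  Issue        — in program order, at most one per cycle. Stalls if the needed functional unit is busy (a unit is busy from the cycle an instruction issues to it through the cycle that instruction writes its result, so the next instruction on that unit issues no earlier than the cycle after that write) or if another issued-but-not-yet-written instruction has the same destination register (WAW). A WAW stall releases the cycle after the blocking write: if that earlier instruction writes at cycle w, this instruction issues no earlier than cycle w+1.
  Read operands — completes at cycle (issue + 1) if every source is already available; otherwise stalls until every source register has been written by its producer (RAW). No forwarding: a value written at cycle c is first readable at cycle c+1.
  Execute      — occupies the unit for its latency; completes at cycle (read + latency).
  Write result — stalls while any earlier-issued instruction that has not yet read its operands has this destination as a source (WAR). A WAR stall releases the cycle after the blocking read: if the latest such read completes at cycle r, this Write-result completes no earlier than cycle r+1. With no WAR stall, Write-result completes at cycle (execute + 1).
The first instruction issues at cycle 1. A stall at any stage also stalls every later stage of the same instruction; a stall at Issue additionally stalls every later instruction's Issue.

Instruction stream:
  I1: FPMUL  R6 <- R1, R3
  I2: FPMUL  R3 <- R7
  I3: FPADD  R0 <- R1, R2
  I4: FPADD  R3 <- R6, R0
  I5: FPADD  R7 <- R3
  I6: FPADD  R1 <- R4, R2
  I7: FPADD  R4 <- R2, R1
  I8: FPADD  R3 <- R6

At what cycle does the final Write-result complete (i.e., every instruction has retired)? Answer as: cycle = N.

I1  is:1  ro:2  ex:7  wr:8
I2  is:9  ro:10  ex:15  wr:16  — struct: FPMUL busy until I1 writes@8
I3  is:10  ro:11  ex:14  wr:15
I4  is:17  ro:18  ex:21  wr:22  — WAW R3: wait I2 write@16
I5  is:23  ro:24  ex:27  wr:28  — struct: FPADD busy until I4 writes@22
I6  is:29  ro:30  ex:33  wr:34  — struct: FPADD busy until I5 writes@28
I7  is:35  ro:36  ex:39  wr:40  — struct: FPADD busy until I6 writes@34
I8  is:41  ro:42  ex:45  wr:46  — struct: FPADD busy until I7 writes@40

cycle = 46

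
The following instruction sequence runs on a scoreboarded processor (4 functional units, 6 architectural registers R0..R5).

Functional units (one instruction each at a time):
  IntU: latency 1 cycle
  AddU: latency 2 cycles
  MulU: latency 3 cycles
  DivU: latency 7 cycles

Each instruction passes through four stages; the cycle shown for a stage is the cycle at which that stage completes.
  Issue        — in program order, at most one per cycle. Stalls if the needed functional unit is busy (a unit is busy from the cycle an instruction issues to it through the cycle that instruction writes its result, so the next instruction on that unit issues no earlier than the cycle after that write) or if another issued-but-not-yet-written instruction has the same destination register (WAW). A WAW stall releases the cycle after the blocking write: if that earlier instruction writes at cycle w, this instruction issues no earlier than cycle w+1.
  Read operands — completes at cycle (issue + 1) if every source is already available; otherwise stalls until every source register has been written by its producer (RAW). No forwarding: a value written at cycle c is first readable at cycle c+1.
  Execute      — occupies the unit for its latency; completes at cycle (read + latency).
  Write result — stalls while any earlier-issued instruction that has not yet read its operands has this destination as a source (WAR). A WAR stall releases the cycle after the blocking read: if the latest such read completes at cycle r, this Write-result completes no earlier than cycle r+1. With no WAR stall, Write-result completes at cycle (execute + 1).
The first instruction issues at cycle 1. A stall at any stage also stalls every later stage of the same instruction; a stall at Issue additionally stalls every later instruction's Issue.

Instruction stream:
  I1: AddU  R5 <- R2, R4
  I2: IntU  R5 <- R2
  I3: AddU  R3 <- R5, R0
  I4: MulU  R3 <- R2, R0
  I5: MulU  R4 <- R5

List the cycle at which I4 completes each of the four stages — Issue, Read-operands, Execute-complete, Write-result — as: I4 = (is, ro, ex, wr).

I4 = (14, 15, 18, 19)

c1: I1 issues→AddU
c2: I1 reads
c4: I1 exec-done
c5: I1 writes R5
c6: I2 issues→IntU
c7: I2 reads, I3 issues→AddU
c8: I2 exec-done
c9: I2 writes R5
c10: I3 reads
c12: I3 exec-done
c13: I3 writes R3
c14: I4 issues→MulU
c15: I4 reads
c18: I4 exec-done
c19: I4 writes R3
c20: I5 issues→MulU
c21: I5 reads
c24: I5 exec-done
c25: I5 writes R4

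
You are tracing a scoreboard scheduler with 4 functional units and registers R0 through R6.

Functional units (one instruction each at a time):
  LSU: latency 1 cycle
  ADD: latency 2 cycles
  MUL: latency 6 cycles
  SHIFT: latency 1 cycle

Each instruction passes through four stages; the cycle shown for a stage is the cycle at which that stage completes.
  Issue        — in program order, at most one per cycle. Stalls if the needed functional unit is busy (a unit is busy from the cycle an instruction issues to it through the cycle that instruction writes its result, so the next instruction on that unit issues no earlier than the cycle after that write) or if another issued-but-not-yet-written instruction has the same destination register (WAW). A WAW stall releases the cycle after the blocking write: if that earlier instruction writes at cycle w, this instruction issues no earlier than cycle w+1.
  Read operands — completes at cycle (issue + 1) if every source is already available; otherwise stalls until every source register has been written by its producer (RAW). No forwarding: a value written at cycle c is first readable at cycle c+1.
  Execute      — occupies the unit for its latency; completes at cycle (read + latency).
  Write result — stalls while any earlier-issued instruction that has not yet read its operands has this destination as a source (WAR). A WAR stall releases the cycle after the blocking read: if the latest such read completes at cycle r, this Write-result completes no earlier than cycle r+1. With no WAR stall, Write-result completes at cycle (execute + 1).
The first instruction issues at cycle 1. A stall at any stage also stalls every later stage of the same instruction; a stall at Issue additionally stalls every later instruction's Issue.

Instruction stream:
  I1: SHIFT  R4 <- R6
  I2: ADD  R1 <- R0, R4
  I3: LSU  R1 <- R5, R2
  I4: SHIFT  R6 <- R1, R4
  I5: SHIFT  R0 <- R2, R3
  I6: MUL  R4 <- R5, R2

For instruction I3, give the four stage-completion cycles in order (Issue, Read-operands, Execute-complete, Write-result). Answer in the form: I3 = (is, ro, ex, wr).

[1] issue I1 (SHIFT)
[2] I1 read-ops | issue I2 (ADD)
[3] I1 finished on SHIFT
[4] I1→R4
[5] I2 read-ops
[7] I2 finished on ADD
[8] I2→R1
[9] issue I3 (LSU)
[10] I3 read-ops | issue I4 (SHIFT)
[11] I3 finished on LSU
[12] I3→R1
[13] I4 read-ops
[14] I4 finished on SHIFT
[15] I4→R6
[16] issue I5 (SHIFT)
[17] I5 read-ops | issue I6 (MUL)
[18] I5 finished on SHIFT | I6 read-ops
[19] I5→R0
[24] I6 finished on MUL
[25] I6→R4

I3 = (9, 10, 11, 12)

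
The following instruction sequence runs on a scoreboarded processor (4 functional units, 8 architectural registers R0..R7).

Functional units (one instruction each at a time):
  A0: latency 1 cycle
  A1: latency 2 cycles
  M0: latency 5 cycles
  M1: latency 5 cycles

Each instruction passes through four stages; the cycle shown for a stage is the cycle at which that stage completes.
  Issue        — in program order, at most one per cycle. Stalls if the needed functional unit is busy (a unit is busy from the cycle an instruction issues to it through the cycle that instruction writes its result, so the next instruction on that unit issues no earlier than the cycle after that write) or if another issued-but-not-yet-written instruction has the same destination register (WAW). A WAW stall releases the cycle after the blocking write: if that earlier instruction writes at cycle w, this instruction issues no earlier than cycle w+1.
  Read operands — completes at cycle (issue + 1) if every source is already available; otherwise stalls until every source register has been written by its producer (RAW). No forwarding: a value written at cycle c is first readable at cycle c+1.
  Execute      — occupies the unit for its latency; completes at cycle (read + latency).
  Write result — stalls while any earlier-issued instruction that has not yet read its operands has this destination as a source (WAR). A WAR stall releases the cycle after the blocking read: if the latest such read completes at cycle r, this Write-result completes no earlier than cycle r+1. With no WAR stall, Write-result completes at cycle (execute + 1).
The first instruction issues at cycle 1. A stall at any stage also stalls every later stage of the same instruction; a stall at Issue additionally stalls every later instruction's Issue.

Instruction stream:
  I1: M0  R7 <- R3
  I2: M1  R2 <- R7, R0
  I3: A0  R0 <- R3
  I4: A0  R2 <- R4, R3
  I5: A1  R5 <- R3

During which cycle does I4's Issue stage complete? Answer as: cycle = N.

cycle = 16

t=1  I1 dispatched to M0
t=2  I1 operands ready | I2 dispatched to M1
t=3  I3 dispatched to A0
t=4  I3 operands ready
t=5  I3 complete
t=7  I1 complete
t=8  R7←I1
t=9  I2 operands ready
t=10  R0←I3
t=14  I2 complete
t=15  R2←I2
t=16  I4 dispatched to A0
t=17  I4 operands ready | I5 dispatched to A1
t=18  I4 complete | I5 operands ready
t=19  R2←I4
t=20  I5 complete
t=21  R5←I5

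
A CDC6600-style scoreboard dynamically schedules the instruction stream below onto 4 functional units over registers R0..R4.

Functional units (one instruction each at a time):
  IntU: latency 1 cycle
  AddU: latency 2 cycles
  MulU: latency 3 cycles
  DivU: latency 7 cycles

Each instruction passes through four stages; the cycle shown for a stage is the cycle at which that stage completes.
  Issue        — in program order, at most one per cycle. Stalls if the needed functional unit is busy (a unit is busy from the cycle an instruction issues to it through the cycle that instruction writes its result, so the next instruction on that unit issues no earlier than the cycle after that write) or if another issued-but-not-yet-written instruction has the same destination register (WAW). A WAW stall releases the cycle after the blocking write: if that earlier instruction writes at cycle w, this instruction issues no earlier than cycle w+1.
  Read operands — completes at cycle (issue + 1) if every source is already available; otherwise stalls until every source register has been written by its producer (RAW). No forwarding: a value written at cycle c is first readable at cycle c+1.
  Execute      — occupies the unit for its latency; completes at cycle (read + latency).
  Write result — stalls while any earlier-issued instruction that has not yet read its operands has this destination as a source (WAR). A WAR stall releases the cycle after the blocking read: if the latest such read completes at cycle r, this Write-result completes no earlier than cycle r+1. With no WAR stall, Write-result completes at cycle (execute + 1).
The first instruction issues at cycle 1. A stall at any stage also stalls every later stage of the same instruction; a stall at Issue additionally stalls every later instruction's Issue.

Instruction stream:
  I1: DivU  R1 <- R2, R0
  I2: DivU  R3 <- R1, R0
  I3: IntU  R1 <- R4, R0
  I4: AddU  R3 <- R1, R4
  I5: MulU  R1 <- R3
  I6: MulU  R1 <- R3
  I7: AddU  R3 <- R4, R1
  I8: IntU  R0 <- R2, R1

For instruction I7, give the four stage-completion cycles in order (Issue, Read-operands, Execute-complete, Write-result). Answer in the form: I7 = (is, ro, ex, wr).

I1 -> (1, 2, 9, 10)
I2 -> (11, 12, 19, 20)  // struct: DivU busy until I1 writes@10
I3 -> (12, 13, 14, 15)
I4 -> (21, 22, 24, 25)  // WAW R3: wait I2 write@20
I5 -> (22, 26, 29, 30)  // RAW R3: wait I4 write@25
I6 -> (31, 32, 35, 36)  // struct: MulU busy until I5 writes@30
I7 -> (32, 37, 39, 40)  // RAW R1: wait I6 write@36
I8 -> (33, 37, 38, 39)  // RAW R1: wait I6 write@36

I7 = (32, 37, 39, 40)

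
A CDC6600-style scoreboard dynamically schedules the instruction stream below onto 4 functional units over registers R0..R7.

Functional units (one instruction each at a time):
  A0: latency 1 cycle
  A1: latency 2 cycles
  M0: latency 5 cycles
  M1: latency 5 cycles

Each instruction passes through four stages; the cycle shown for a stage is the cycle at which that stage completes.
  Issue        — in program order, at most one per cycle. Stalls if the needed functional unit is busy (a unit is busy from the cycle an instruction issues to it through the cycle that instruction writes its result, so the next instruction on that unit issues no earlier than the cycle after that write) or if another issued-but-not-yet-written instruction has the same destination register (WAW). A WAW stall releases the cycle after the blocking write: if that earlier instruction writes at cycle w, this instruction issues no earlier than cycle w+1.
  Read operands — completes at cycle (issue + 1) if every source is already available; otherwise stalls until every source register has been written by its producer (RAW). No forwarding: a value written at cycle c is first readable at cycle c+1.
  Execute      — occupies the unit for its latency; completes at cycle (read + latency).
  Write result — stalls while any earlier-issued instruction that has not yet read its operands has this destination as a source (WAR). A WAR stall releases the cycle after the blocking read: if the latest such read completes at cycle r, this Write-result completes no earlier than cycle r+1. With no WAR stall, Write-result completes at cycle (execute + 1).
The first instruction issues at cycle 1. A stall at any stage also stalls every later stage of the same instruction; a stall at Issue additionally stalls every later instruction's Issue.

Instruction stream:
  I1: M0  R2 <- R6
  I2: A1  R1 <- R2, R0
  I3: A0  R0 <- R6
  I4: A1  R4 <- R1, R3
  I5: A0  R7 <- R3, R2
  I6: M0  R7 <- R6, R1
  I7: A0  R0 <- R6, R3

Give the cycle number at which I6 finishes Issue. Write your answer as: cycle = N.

[1] I1 dispatched to M0
[2] I1 operands ready | I2 dispatched to A1
[3] I3 dispatched to A0
[4] I3 operands ready
[5] I3 complete
[7] I1 complete
[8] R2←I1
[9] I2 operands ready
[10] R0←I3
[11] I2 complete
[12] R1←I2
[13] I4 dispatched to A1
[14] I4 operands ready | I5 dispatched to A0
[15] I5 operands ready
[16] I4 complete | I5 complete
[17] R4←I4 | R7←I5
[18] I6 dispatched to M0
[19] I6 operands ready | I7 dispatched to A0
[20] I7 operands ready
[21] I7 complete
[22] R0←I7
[24] I6 complete
[25] R7←I6

cycle = 18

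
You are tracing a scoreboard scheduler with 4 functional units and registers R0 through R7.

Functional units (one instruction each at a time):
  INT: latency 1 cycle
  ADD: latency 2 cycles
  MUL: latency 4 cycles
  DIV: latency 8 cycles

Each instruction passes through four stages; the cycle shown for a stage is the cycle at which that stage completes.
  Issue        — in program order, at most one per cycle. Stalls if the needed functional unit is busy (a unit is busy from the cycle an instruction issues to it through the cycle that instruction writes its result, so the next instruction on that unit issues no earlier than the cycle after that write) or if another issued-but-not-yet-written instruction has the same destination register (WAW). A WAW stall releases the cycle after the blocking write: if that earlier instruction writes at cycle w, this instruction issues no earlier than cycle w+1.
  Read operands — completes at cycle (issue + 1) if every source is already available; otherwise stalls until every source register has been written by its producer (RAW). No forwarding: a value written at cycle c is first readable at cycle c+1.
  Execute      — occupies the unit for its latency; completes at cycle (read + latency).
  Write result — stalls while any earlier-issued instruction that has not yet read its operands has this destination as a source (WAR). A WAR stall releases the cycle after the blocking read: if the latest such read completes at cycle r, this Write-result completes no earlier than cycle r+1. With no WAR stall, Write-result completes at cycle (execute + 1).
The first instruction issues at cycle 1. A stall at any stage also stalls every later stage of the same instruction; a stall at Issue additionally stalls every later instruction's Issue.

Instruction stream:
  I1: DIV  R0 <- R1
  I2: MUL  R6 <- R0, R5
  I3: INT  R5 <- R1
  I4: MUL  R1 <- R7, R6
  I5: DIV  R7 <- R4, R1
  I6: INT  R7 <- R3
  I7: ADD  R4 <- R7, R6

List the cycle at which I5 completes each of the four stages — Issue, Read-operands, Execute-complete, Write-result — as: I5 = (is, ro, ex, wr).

I1  is:1  ro:2  ex:10  wr:11
I2  is:2  ro:12  ex:16  wr:17  — RAW R0: wait I1 write@11
I3  is:3  ro:4  ex:5  wr:13  — WAR R5: wait I2 read@12
I4  is:18  ro:19  ex:23  wr:24  — struct: MUL busy until I2 writes@17
I5  is:19  ro:25  ex:33  wr:34  — RAW R1: wait I4 write@24
I6  is:35  ro:36  ex:37  wr:38  — WAW R7: wait I5 write@34
I7  is:36  ro:39  ex:41  wr:42  — RAW R7: wait I6 write@38

I5 = (19, 25, 33, 34)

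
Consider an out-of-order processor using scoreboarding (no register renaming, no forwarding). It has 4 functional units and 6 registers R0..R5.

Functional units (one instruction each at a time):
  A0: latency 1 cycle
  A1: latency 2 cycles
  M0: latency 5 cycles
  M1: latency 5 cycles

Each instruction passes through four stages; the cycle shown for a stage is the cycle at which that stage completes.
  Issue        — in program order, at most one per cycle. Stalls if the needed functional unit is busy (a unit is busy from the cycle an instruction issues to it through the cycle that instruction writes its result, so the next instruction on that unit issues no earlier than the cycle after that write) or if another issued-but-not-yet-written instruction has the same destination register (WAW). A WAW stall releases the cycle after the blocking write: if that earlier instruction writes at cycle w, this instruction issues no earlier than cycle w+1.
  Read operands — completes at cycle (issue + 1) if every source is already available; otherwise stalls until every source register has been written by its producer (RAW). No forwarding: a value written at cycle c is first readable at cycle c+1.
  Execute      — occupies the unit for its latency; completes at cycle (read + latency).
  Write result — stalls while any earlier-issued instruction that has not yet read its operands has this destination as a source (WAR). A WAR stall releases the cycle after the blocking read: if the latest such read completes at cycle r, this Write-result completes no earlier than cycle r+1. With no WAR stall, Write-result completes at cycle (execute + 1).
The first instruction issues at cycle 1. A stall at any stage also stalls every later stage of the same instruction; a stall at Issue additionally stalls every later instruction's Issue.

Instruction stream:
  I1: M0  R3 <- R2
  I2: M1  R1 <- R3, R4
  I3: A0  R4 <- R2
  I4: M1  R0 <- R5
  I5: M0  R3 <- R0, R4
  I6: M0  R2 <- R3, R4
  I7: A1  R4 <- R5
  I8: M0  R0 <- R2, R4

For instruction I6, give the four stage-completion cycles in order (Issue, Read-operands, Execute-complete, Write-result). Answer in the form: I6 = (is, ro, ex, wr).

  I1 | 1 | 2 | 7 | 8
  I2 | 2 | 9 | 14 | 15   RAW R3: wait I1 write@8
  I3 | 3 | 4 | 5 | 10   WAR R4: wait I2 read@9
  I4 | 16 | 17 | 22 | 23   struct: M1 busy until I2 writes@15
  I5 | 17 | 24 | 29 | 30   RAW R0: wait I4 write@23
  I6 | 31 | 32 | 37 | 38   struct: M0 busy until I5 writes@30
  I7 | 32 | 33 | 35 | 36
  I8 | 39 | 40 | 45 | 46   struct: M0 busy until I6 writes@38

I6 = (31, 32, 37, 38)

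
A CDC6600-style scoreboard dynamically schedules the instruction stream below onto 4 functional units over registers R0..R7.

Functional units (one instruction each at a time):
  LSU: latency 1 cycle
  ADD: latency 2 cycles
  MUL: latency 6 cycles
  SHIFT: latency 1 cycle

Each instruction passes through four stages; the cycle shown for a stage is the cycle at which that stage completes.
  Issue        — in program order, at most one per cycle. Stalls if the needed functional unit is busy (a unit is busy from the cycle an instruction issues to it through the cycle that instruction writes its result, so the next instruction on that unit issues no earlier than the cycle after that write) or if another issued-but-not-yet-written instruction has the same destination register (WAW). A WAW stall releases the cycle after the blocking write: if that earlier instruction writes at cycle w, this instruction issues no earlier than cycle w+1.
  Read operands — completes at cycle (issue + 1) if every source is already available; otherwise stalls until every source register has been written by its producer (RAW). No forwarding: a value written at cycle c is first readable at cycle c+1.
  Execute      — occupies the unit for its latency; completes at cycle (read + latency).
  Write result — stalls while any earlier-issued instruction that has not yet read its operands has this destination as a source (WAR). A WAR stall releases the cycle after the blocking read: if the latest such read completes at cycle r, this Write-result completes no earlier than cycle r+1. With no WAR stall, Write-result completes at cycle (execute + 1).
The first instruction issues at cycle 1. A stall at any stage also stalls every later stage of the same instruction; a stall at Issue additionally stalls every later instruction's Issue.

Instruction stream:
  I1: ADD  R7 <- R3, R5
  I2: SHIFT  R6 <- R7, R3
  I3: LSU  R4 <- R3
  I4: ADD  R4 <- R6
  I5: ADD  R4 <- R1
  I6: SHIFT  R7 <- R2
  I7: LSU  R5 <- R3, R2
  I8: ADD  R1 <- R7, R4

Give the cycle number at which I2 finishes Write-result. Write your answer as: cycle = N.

t=1  I1 issues→ADD
t=2  I1 reads · I2 issues→SHIFT
t=3  I3 issues→LSU
t=4  I1 exec-done · I3 reads
t=5  I1 writes R7 · I3 exec-done
t=6  I2 reads · I3 writes R4
t=7  I2 exec-done · I4 issues→ADD
t=8  I2 writes R6
t=9  I4 reads
t=11  I4 exec-done
t=12  I4 writes R4
t=13  I5 issues→ADD
t=14  I5 reads · I6 issues→SHIFT
t=15  I6 reads · I7 issues→LSU
t=16  I5 exec-done · I6 exec-done · I7 reads
t=17  I5 writes R4 · I6 writes R7 · I7 exec-done
t=18  I7 writes R5 · I8 issues→ADD
t=19  I8 reads
t=21  I8 exec-done
t=22  I8 writes R1

cycle = 8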